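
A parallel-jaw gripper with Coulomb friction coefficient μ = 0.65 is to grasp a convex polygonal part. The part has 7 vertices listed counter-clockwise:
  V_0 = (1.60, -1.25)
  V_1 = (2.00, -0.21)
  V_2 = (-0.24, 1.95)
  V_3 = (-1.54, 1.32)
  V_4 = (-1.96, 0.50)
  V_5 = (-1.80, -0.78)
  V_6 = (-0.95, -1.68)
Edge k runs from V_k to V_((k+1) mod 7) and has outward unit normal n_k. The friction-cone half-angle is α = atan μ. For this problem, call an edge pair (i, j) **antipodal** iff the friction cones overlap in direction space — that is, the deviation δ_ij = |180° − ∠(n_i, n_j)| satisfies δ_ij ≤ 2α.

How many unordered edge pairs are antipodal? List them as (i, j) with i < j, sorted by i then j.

α = atan 0.65 = 33.02°;  2α = 66.05°
n_0 = (+0.9333, -0.3590)
n_1 = (+0.6941, +0.7198)
n_2 = (-0.4361, +0.8999)
n_3 = (-0.8900, +0.4559)
n_4 = (-0.9923, -0.1240)
n_5 = (-0.7270, -0.6866)
n_6 = (+0.1663, -0.9861)
  (0,1): δ = 112.92°  ·
  (0,2): δ = 43.11°  ✓
  (0,3): δ = 6.08°  ✓
  (0,4): δ = 28.16°  ✓
  (0,5): δ = 64.40°  ✓
  (0,6): δ = 120.61°  ·
  (1,2): δ = 110.19°  ·
  (1,3): δ = 73.16°  ·
  (1,4): δ = 38.92°  ✓
  (1,5): δ = 2.68°  ✓
  (1,6): δ = 53.53°  ✓
  (2,3): δ = 142.98°  ·
  (2,4): δ = 108.73°  ·
  (2,5): δ = 72.49°  ·
  (2,6): δ = 16.28°  ✓
  (3,4): δ = 145.75°  ·
  (3,5): δ = 109.52°  ·
  (3,6): δ = 53.31°  ✓
  (4,5): δ = 143.76°  ·
  (4,6): δ = 87.55°  ·
  (5,6): δ = 123.79°  ·
antipodal pairs: 9

count = 9; pairs: (0,2), (0,3), (0,4), (0,5), (1,4), (1,5), (1,6), (2,6), (3,6)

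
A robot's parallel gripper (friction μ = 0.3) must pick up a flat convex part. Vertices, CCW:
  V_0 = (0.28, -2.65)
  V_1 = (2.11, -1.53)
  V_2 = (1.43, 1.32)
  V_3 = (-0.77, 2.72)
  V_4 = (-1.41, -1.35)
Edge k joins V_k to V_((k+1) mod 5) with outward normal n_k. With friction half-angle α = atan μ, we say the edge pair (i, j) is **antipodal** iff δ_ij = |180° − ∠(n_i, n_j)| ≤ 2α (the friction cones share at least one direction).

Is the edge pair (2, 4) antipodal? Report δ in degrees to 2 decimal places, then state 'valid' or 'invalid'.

δ = 5.10°, valid

α = atan 0.3 = 16.70°;  2α = 33.40°
edge 2: e_2 = (-2.20, +1.40);  n_2 = (+0.5369, +0.8437)
edge 4: e_4 = (+1.69, -1.30);  n_4 = (-0.6097, -0.7926)
∠(n_2, n_4) = 174.90°
δ = |180° − 174.90°| = 5.10°
5.10° ≤ 2α = 33.40°  →  valid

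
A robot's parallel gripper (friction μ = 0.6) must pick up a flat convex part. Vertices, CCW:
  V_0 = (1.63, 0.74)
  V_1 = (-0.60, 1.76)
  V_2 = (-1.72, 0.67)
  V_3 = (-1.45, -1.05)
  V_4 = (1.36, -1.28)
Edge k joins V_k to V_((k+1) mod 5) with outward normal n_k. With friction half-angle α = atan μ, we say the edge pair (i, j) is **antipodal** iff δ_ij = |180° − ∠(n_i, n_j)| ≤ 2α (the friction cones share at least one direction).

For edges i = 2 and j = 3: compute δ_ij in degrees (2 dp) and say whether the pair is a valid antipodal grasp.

δ = 103.60°, invalid

α = atan 0.6 = 30.96°;  2α = 61.93°
edge 2: e_2 = (+0.27, -1.72);  n_2 = (-0.9879, -0.1551)
edge 3: e_3 = (+2.81, -0.23);  n_3 = (-0.0816, -0.9967)
∠(n_2, n_3) = 76.40°
δ = |180° − 76.40°| = 103.60°
103.60° > 2α = 61.93°  →  invalid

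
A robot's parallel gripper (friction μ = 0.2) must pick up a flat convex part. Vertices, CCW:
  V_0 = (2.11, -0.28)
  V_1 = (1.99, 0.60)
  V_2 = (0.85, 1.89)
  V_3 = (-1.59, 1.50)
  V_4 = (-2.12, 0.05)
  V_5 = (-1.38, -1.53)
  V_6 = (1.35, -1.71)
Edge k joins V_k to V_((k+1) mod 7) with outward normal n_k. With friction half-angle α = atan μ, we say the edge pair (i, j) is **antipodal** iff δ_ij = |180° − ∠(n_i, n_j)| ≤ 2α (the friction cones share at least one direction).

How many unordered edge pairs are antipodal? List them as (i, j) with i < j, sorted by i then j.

α = atan 0.2 = 11.31°;  2α = 22.62°
n_0 = (+0.9908, +0.1351)
n_1 = (+0.7493, +0.6622)
n_2 = (-0.1578, +0.9875)
n_3 = (-0.9392, +0.3433)
n_4 = (-0.9056, -0.4241)
n_5 = (-0.0658, -0.9978)
n_6 = (+0.8830, -0.4693)
  (0,1): δ = 146.30°  ·
  (0,2): δ = 88.68°  ·
  (0,3): δ = 27.84°  ·
  (0,4): δ = 17.33°  ✓
  (0,5): δ = 78.46°  ·
  (0,6): δ = 144.25°  ·
  (1,2): δ = 122.39°  ·
  (1,3): δ = 61.55°  ·
  (1,4): δ = 16.37°  ✓
  (1,5): δ = 44.76°  ·
  (1,6): δ = 110.54°  ·
  (2,3): δ = 119.16°  ·
  (2,4): δ = 73.98°  ·
  (2,5): δ = 12.85°  ✓
  (2,6): δ = 52.93°  ·
  (3,4): δ = 134.83°  ·
  (3,5): δ = 73.69°  ·
  (3,6): δ = 7.91°  ✓
  (4,5): δ = 118.87°  ·
  (4,6): δ = 53.09°  ·
  (5,6): δ = 114.22°  ·
antipodal pairs: 4

count = 4; pairs: (0,4), (1,4), (2,5), (3,6)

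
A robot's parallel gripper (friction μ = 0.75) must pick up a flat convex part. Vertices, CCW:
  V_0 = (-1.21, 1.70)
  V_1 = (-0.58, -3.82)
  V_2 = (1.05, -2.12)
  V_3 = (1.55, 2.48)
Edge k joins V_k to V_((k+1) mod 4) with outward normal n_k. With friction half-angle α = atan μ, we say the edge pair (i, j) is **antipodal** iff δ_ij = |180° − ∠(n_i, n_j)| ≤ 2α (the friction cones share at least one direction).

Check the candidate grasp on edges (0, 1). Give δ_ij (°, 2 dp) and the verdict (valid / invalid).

α = atan 0.75 = 36.87°;  2α = 73.74°
edge 0: e_0 = (+0.63, -5.52);  n_0 = (-0.9936, -0.1134)
edge 1: e_1 = (+1.63, +1.70);  n_1 = (+0.7218, -0.6921)
∠(n_0, n_1) = 129.69°
δ = |180° − 129.69°| = 50.31°
50.31° ≤ 2α = 73.74°  →  valid

δ = 50.31°, valid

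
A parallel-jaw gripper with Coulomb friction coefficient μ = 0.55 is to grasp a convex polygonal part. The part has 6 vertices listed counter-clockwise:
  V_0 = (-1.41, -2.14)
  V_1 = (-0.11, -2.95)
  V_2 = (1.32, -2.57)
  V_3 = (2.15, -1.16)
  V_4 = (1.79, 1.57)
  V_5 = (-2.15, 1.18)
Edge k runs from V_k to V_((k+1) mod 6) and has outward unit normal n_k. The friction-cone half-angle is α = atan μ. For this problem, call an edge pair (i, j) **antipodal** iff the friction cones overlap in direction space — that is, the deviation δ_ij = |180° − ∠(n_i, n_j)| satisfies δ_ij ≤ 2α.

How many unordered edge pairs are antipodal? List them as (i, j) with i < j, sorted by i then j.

count = 6; pairs: (0,3), (0,4), (1,4), (2,4), (2,5), (3,5)

α = atan 0.55 = 28.81°;  2α = 57.62°
n_0 = (-0.5288, -0.8487)
n_1 = (+0.2568, -0.9665)
n_2 = (+0.8618, -0.5073)
n_3 = (+0.9914, +0.1307)
n_4 = (-0.0985, +0.9951)
n_5 = (-0.9760, -0.2176)
  (0,1): δ = 133.19°  ·
  (0,2): δ = 88.56°  ·
  (0,3): δ = 50.56°  ✓
  (0,4): δ = 37.58°  ✓
  (0,5): δ = 134.49°  ·
  (1,2): δ = 135.36°  ·
  (1,3): δ = 97.37°  ·
  (1,4): δ = 9.23°  ✓
  (1,5): δ = 87.68°  ·
  (2,3): δ = 142.00°  ·
  (2,4): δ = 53.86°  ✓
  (2,5): δ = 43.05°  ✓
  (3,4): δ = 91.86°  ·
  (3,5): δ = 5.05°  ✓
  (4,5): δ = 83.09°  ·
antipodal pairs: 6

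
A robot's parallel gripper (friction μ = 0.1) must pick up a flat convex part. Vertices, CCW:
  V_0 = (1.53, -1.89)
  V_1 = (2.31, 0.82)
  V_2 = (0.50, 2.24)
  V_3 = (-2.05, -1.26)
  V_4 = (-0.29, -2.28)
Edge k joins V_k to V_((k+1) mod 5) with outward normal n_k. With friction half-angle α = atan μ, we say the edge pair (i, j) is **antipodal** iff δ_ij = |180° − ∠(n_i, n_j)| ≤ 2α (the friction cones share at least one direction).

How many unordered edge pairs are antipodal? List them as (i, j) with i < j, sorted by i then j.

count = 1; pairs: (1,3)

α = atan 0.1 = 5.71°;  2α = 11.42°
n_0 = (+0.9610, -0.2766)
n_1 = (+0.6172, +0.7868)
n_2 = (-0.8082, +0.5889)
n_3 = (-0.5014, -0.8652)
n_4 = (+0.2095, -0.9778)
  (0,1): δ = 112.06°  ·
  (0,2): δ = 20.02°  ·
  (0,3): δ = 75.96°  ·
  (0,4): δ = 118.15°  ·
  (1,2): δ = 87.96°  ·
  (1,3): δ = 8.02°  ✓
  (1,4): δ = 50.21°  ·
  (2,3): δ = 84.02°  ·
  (2,4): δ = 41.83°  ·
  (3,4): δ = 137.81°  ·
antipodal pairs: 1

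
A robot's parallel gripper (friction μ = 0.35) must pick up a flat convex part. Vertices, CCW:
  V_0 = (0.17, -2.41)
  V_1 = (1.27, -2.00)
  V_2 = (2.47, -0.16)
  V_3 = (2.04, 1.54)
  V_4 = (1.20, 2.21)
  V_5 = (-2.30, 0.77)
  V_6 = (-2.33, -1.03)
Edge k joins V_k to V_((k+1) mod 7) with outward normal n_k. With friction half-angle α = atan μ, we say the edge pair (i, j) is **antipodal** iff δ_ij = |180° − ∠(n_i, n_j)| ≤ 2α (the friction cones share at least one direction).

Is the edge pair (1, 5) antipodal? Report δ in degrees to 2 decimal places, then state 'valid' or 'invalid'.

α = atan 0.35 = 19.29°;  2α = 38.58°
edge 1: e_1 = (+1.20, +1.84);  n_1 = (+0.8376, -0.5463)
edge 5: e_5 = (-0.03, -1.80);  n_5 = (-0.9999, +0.0167)
∠(n_1, n_5) = 147.84°
δ = |180° − 147.84°| = 32.16°
32.16° ≤ 2α = 38.58°  →  valid

δ = 32.16°, valid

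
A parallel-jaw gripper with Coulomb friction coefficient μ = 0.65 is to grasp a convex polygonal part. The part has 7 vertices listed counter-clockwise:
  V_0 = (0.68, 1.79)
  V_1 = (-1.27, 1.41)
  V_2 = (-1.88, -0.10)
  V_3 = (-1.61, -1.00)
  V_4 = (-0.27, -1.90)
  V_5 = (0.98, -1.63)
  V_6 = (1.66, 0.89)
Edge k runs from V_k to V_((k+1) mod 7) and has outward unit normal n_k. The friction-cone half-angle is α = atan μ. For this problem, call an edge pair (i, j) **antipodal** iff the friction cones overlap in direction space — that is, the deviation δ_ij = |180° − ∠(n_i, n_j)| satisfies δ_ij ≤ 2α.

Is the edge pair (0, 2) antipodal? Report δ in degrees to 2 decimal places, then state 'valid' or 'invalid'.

δ = 84.33°, invalid

α = atan 0.65 = 33.02°;  2α = 66.05°
edge 0: e_0 = (-1.95, -0.38);  n_0 = (-0.1913, +0.9815)
edge 2: e_2 = (+0.27, -0.90);  n_2 = (-0.9578, -0.2873)
∠(n_0, n_2) = 95.67°
δ = |180° − 95.67°| = 84.33°
84.33° > 2α = 66.05°  →  invalid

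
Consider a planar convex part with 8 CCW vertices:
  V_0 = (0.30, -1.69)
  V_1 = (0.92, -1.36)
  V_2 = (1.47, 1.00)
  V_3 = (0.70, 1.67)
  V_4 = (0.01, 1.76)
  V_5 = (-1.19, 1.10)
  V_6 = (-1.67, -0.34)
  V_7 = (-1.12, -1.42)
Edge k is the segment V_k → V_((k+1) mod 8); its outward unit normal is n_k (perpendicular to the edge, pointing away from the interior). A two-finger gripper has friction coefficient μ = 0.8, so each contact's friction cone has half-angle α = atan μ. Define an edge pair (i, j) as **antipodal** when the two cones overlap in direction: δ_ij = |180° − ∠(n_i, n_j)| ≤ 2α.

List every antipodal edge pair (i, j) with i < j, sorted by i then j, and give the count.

count = 13; pairs: (0,2), (0,3), (0,4), (0,5), (1,4), (1,5), (1,6), (2,5), (2,6), (2,7), (3,6), (3,7), (4,7)

α = atan 0.8 = 38.66°;  2α = 77.32°
n_0 = (+0.4698, -0.8827)
n_1 = (+0.9739, -0.2270)
n_2 = (+0.6564, +0.7544)
n_3 = (+0.1293, +0.9916)
n_4 = (-0.4819, +0.8762)
n_5 = (-0.9487, +0.3162)
n_6 = (-0.8911, -0.4538)
n_7 = (-0.1868, -0.9824)
  (0,1): δ = 131.14°  ·
  (0,2): δ = 69.05°  ✓
  (0,3): δ = 35.46°  ✓
  (0,4): δ = 0.79°  ✓
  (0,5): δ = 43.54°  ✓
  (0,6): δ = 88.96°  ·
  (0,7): δ = 141.21°  ·
  (1,2): δ = 117.91°  ·
  (1,3): δ = 84.31°  ·
  (1,4): δ = 48.07°  ✓
  (1,5): δ = 5.32°  ✓
  (1,6): δ = 40.11°  ✓
  (1,7): δ = 92.35°  ·
  (2,3): δ = 146.40°  ·
  (2,4): δ = 110.16°  ·
  (2,5): δ = 67.41°  ✓
  (2,6): δ = 21.98°  ✓
  (2,7): δ = 30.26°  ✓
  (3,4): δ = 143.76°  ·
  (3,5): δ = 101.00°  ·
  (3,6): δ = 55.58°  ✓
  (3,7): δ = 3.33°  ✓
  (4,5): δ = 137.25°  ·
  (4,6): δ = 91.82°  ·
  (4,7): δ = 39.58°  ✓
  (5,6): δ = 134.58°  ·
  (5,7): δ = 82.33°  ·
  (6,7): δ = 127.75°  ·
antipodal pairs: 13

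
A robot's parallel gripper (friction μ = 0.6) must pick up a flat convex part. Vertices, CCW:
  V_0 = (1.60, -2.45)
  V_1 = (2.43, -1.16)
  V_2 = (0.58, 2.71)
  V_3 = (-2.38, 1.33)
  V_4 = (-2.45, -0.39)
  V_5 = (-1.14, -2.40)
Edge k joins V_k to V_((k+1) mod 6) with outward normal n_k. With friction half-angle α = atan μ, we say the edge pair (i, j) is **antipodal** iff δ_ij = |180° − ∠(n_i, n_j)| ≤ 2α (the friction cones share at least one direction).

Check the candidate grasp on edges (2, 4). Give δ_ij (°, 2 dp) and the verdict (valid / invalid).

δ = 81.90°, invalid

α = atan 0.6 = 30.96°;  2α = 61.93°
edge 2: e_2 = (-2.96, -1.38);  n_2 = (-0.4226, +0.9063)
edge 4: e_4 = (+1.31, -2.01);  n_4 = (-0.8378, -0.5460)
∠(n_2, n_4) = 98.10°
δ = |180° − 98.10°| = 81.90°
81.90° > 2α = 61.93°  →  invalid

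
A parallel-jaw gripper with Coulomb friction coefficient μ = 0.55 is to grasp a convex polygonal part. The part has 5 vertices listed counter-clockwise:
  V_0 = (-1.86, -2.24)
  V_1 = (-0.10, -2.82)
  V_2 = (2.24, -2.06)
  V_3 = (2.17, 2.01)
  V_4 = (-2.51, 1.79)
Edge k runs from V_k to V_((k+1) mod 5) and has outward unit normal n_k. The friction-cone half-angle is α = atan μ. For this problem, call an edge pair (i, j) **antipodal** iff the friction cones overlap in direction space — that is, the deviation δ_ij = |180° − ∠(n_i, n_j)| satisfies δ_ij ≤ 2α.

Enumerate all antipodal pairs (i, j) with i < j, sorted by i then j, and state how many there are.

α = atan 0.55 = 28.81°;  2α = 57.62°
n_0 = (-0.3130, -0.9498)
n_1 = (+0.3089, -0.9511)
n_2 = (+0.9999, +0.0172)
n_3 = (-0.0470, +0.9989)
n_4 = (-0.9872, -0.1592)
  (0,1): δ = 143.77°  ·
  (0,2): δ = 70.78°  ·
  (0,3): δ = 20.93°  ✓
  (0,4): δ = 117.40°  ·
  (1,2): δ = 107.01°  ·
  (1,3): δ = 15.30°  ✓
  (1,4): δ = 81.17°  ·
  (2,3): δ = 88.29°  ·
  (2,4): δ = 8.18°  ✓
  (3,4): δ = 83.53°  ·
antipodal pairs: 3

count = 3; pairs: (0,3), (1,3), (2,4)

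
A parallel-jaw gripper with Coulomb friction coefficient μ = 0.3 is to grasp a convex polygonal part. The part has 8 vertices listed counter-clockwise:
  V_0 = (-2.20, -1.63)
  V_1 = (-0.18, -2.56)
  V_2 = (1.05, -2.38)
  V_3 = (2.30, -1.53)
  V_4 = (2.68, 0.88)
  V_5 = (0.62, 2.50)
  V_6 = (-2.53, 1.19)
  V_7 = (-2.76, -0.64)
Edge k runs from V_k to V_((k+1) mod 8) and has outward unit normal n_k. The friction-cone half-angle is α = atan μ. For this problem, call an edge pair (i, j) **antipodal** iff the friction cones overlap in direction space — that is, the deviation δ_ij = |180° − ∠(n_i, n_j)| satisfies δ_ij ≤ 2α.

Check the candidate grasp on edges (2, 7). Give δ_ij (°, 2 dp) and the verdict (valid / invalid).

α = atan 0.3 = 16.70°;  2α = 33.40°
edge 2: e_2 = (+1.25, +0.85);  n_2 = (+0.5623, -0.8269)
edge 7: e_7 = (+0.56, -0.99);  n_7 = (-0.8704, -0.4923)
∠(n_2, n_7) = 94.72°
δ = |180° − 94.72°| = 85.28°
85.28° > 2α = 33.40°  →  invalid

δ = 85.28°, invalid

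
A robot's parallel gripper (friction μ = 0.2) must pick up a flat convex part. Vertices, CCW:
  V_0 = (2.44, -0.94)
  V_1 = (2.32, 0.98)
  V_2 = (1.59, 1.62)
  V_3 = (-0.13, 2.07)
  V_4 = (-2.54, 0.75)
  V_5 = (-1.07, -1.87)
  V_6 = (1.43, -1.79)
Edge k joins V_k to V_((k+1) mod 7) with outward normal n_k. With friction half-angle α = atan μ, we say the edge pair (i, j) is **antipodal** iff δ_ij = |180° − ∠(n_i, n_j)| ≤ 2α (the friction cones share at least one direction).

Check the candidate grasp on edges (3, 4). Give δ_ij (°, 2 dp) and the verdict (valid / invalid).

α = atan 0.2 = 11.31°;  2α = 22.62°
edge 3: e_3 = (-2.41, -1.32);  n_3 = (-0.4804, +0.8771)
edge 4: e_4 = (+1.47, -2.62);  n_4 = (-0.8721, -0.4893)
∠(n_3, n_4) = 90.59°
δ = |180° − 90.59°| = 89.41°
89.41° > 2α = 22.62°  →  invalid

δ = 89.41°, invalid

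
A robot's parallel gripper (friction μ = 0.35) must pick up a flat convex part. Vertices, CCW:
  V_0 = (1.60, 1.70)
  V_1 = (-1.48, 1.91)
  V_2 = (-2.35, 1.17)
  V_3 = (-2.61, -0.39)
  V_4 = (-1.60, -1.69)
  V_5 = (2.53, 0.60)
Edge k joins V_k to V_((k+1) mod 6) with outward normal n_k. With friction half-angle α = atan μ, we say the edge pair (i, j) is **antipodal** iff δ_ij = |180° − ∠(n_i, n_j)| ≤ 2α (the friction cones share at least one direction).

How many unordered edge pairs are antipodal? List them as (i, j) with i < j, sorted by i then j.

α = atan 0.35 = 19.29°;  2α = 38.58°
n_0 = (+0.0680, +0.9977)
n_1 = (-0.6479, +0.7617)
n_2 = (-0.9864, +0.1644)
n_3 = (-0.7897, -0.6135)
n_4 = (+0.4849, -0.8746)
n_5 = (+0.7636, +0.6456)
  (0,1): δ = 135.72°  ·
  (0,2): δ = 95.56°  ·
  (0,3): δ = 48.26°  ·
  (0,4): δ = 32.91°  ✓
  (0,5): δ = 134.11°  ·
  (1,2): δ = 139.85°  ·
  (1,3): δ = 92.54°  ·
  (1,4): δ = 11.38°  ✓
  (1,5): δ = 89.83°  ·
  (2,3): δ = 132.69°  ·
  (2,4): δ = 51.53°  ·
  (2,5): δ = 49.68°  ·
  (3,4): δ = 98.84°  ·
  (3,5): δ = 2.37°  ✓
  (4,5): δ = 78.79°  ·
antipodal pairs: 3

count = 3; pairs: (0,4), (1,4), (3,5)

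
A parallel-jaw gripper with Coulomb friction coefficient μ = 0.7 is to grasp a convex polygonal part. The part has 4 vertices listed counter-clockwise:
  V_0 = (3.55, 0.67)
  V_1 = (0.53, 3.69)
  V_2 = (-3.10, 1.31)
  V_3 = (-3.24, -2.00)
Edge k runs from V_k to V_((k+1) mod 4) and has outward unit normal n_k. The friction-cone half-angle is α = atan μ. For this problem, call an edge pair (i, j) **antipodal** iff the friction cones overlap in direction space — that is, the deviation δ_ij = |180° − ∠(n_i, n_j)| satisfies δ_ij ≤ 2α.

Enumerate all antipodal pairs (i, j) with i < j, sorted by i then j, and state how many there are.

α = atan 0.7 = 34.99°;  2α = 69.98°
n_0 = (+0.7071, +0.7071)
n_1 = (-0.5483, +0.8363)
n_2 = (-0.9991, +0.0423)
n_3 = (+0.3659, -0.9306)
  (0,1): δ = 101.75°  ·
  (0,2): δ = 47.42°  ✓
  (0,3): δ = 66.47°  ✓
  (1,2): δ = 125.67°  ·
  (1,3): δ = 11.78°  ✓
  (2,3): δ = 66.11°  ✓
antipodal pairs: 4

count = 4; pairs: (0,2), (0,3), (1,3), (2,3)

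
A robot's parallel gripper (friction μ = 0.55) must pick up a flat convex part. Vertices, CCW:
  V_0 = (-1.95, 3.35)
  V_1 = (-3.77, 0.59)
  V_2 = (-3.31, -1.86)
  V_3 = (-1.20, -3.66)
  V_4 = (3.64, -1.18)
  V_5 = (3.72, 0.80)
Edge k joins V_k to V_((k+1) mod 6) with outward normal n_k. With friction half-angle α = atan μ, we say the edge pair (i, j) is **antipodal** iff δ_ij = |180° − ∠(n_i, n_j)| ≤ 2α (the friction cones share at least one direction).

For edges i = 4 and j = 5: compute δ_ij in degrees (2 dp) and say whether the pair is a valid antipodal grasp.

δ = 111.90°, invalid

α = atan 0.55 = 28.81°;  2α = 57.62°
edge 4: e_4 = (+0.08, +1.98);  n_4 = (+0.9992, -0.0404)
edge 5: e_5 = (-5.67, +2.55);  n_5 = (+0.4102, +0.9120)
∠(n_4, n_5) = 68.10°
δ = |180° − 68.10°| = 111.90°
111.90° > 2α = 57.62°  →  invalid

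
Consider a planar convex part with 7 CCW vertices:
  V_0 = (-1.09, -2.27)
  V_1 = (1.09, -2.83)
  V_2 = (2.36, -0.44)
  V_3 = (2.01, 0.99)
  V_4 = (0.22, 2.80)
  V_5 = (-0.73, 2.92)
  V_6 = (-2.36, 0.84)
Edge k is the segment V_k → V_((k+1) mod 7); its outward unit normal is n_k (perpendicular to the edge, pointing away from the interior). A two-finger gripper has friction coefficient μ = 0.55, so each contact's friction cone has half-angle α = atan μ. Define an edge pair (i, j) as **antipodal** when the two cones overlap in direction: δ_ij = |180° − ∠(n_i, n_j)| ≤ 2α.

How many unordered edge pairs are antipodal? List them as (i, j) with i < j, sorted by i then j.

α = atan 0.55 = 28.81°;  2α = 57.62°
n_0 = (-0.2488, -0.9686)
n_1 = (+0.8831, -0.4692)
n_2 = (+0.9713, +0.2377)
n_3 = (+0.7110, +0.7032)
n_4 = (+0.1253, +0.9921)
n_5 = (-0.7871, +0.6168)
n_6 = (-0.9258, -0.3781)
  (0,1): δ = 103.58°  ·
  (0,2): δ = 61.84°  ·
  (0,3): δ = 30.91°  ✓
  (0,4): δ = 7.21°  ✓
  (0,5): δ = 66.32°  ·
  (0,6): δ = 126.62°  ·
  (1,2): δ = 138.26°  ·
  (1,3): δ = 107.33°  ·
  (1,4): δ = 69.21°  ·
  (1,5): δ = 10.10°  ✓
  (1,6): δ = 50.20°  ✓
  (2,3): δ = 149.07°  ·
  (2,4): δ = 110.95°  ·
  (2,5): δ = 51.84°  ✓
  (2,6): δ = 8.46°  ✓
  (3,4): δ = 141.88°  ·
  (3,5): δ = 82.77°  ·
  (3,6): δ = 22.47°  ✓
  (4,5): δ = 120.88°  ·
  (4,6): δ = 60.59°  ·
  (5,6): δ = 119.70°  ·
antipodal pairs: 7

count = 7; pairs: (0,3), (0,4), (1,5), (1,6), (2,5), (2,6), (3,6)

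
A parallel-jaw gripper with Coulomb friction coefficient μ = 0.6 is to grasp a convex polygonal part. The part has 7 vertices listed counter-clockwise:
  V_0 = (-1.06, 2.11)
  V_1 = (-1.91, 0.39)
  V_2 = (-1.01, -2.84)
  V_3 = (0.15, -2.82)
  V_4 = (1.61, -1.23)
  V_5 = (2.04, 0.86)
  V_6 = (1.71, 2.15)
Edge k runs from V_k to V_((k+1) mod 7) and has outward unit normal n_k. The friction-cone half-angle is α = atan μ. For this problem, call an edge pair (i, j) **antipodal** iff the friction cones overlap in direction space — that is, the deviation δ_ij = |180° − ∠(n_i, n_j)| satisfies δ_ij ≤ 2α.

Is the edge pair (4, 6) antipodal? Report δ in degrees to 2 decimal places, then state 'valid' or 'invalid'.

δ = 77.55°, invalid

α = atan 0.6 = 30.96°;  2α = 61.93°
edge 4: e_4 = (+0.43, +2.09);  n_4 = (+0.9795, -0.2015)
edge 6: e_6 = (-2.77, -0.04);  n_6 = (-0.0144, +0.9999)
∠(n_4, n_6) = 102.45°
δ = |180° − 102.45°| = 77.55°
77.55° > 2α = 61.93°  →  invalid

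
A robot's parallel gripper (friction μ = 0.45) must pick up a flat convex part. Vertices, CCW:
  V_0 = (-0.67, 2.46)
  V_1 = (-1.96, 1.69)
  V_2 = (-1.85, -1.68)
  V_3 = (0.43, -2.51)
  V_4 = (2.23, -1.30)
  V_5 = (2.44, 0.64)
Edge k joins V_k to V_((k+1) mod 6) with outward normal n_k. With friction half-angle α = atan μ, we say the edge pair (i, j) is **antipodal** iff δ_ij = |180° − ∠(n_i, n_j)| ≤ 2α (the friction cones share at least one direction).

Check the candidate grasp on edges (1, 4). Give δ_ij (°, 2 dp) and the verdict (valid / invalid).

δ = 8.05°, valid

α = atan 0.45 = 24.23°;  2α = 48.46°
edge 1: e_1 = (+0.11, -3.37);  n_1 = (-0.9995, -0.0326)
edge 4: e_4 = (+0.21, +1.94);  n_4 = (+0.9942, -0.1076)
∠(n_1, n_4) = 171.95°
δ = |180° − 171.95°| = 8.05°
8.05° ≤ 2α = 48.46°  →  valid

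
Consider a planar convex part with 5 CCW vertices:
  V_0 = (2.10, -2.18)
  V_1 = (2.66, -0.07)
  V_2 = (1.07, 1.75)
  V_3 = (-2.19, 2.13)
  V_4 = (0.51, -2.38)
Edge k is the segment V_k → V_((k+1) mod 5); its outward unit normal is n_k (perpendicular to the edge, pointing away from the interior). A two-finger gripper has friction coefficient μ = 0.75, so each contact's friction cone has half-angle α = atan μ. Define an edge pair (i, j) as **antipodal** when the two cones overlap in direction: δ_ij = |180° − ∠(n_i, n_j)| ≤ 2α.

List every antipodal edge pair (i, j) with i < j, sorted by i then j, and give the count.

α = atan 0.75 = 36.87°;  2α = 73.74°
n_0 = (+0.9665, -0.2565)
n_1 = (+0.7531, +0.6579)
n_2 = (+0.1158, +0.9933)
n_3 = (-0.8580, -0.5137)
n_4 = (+0.1248, -0.9922)
  (0,1): δ = 123.99°  ·
  (0,2): δ = 81.78°  ·
  (0,3): δ = 45.77°  ✓
  (0,4): δ = 112.03°  ·
  (1,2): δ = 137.79°  ·
  (1,3): δ = 10.23°  ✓
  (1,4): δ = 56.03°  ✓
  (2,3): δ = 52.44°  ✓
  (2,4): δ = 13.82°  ✓
  (3,4): δ = 113.74°  ·
antipodal pairs: 5

count = 5; pairs: (0,3), (1,3), (1,4), (2,3), (2,4)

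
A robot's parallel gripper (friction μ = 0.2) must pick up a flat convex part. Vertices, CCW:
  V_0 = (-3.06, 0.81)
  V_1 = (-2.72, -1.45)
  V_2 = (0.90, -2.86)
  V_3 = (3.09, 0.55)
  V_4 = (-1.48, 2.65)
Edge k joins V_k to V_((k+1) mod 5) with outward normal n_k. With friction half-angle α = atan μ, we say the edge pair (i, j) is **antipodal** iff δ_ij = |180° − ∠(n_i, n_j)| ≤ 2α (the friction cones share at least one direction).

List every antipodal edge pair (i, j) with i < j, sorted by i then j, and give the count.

α = atan 0.2 = 11.31°;  2α = 22.62°
n_0 = (-0.9889, -0.1488)
n_1 = (-0.3629, -0.9318)
n_2 = (+0.8414, -0.5404)
n_3 = (+0.4175, +0.9087)
n_4 = (-0.7587, +0.6515)
  (0,1): δ = 119.84°  ·
  (0,2): δ = 41.27°  ·
  (0,3): δ = 56.76°  ·
  (0,4): δ = 130.79°  ·
  (1,2): δ = 101.43°  ·
  (1,3): δ = 3.40°  ✓
  (1,4): δ = 70.63°  ·
  (2,3): δ = 81.97°  ·
  (2,4): δ = 7.94°  ✓
  (3,4): δ = 105.97°  ·
antipodal pairs: 2

count = 2; pairs: (1,3), (2,4)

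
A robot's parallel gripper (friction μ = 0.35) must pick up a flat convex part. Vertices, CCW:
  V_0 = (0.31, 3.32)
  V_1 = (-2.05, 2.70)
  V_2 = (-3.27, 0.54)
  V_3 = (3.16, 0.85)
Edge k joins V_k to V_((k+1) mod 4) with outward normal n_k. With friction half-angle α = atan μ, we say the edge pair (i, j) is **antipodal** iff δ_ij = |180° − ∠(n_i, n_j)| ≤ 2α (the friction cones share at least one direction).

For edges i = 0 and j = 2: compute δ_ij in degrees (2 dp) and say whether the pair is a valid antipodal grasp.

α = atan 0.35 = 19.29°;  2α = 38.58°
edge 0: e_0 = (-2.36, -0.62);  n_0 = (-0.2541, +0.9672)
edge 2: e_2 = (+6.43, +0.31);  n_2 = (+0.0482, -0.9988)
∠(n_0, n_2) = 168.04°
δ = |180° − 168.04°| = 11.96°
11.96° ≤ 2α = 38.58°  →  valid

δ = 11.96°, valid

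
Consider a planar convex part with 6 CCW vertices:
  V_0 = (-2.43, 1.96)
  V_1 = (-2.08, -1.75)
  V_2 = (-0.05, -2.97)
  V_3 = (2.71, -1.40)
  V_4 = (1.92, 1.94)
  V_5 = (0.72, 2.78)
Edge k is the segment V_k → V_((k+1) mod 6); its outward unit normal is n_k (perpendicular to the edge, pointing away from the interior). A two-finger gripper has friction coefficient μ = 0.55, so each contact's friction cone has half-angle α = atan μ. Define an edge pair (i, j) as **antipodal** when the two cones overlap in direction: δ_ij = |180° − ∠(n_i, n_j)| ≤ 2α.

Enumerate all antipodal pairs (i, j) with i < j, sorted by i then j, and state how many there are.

count = 6; pairs: (0,3), (0,4), (1,3), (1,4), (1,5), (2,5)

α = atan 0.55 = 28.81°;  2α = 57.62°
n_0 = (-0.9956, -0.0939)
n_1 = (-0.5151, -0.8571)
n_2 = (+0.4944, -0.8692)
n_3 = (+0.9731, +0.2302)
n_4 = (+0.5735, +0.8192)
n_5 = (-0.2519, +0.9677)
  (0,1): δ = 126.39°  ·
  (0,2): δ = 65.76°  ·
  (0,3): δ = 7.92°  ✓
  (0,4): δ = 49.62°  ✓
  (0,5): δ = 99.20°  ·
  (1,2): δ = 119.36°  ·
  (1,3): δ = 45.69°  ✓
  (1,4): δ = 3.99°  ✓
  (1,5): δ = 45.60°  ✓
  (2,3): δ = 106.33°  ·
  (2,4): δ = 64.62°  ·
  (2,5): δ = 15.04°  ✓
  (3,4): δ = 138.30°  ·
  (3,5): δ = 88.72°  ·
  (4,5): δ = 130.42°  ·
antipodal pairs: 6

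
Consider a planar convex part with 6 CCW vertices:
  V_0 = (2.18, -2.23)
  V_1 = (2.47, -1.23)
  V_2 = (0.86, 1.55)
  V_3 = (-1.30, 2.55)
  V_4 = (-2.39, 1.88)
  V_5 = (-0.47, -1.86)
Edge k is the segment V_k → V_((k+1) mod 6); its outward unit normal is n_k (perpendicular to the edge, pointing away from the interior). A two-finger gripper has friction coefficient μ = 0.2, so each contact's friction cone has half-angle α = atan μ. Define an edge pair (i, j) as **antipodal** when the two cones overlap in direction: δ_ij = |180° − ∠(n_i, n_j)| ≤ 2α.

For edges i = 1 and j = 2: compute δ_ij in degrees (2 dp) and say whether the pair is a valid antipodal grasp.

δ = 144.92°, invalid

α = atan 0.2 = 11.31°;  2α = 22.62°
edge 1: e_1 = (-1.61, +2.78);  n_1 = (+0.8654, +0.5012)
edge 2: e_2 = (-2.16, +1.00);  n_2 = (+0.4201, +0.9075)
∠(n_1, n_2) = 35.08°
δ = |180° − 35.08°| = 144.92°
144.92° > 2α = 22.62°  →  invalid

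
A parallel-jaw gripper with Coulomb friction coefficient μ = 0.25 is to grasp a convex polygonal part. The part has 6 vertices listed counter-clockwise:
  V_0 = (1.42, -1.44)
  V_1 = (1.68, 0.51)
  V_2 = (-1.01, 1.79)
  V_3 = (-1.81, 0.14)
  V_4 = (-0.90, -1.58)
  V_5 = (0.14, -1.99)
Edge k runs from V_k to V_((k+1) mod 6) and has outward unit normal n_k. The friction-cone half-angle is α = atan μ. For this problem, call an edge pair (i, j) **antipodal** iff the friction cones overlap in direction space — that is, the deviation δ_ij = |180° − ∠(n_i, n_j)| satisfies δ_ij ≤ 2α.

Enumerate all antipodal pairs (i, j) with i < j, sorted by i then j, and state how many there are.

count = 2; pairs: (0,2), (1,4)

α = atan 0.25 = 14.04°;  2α = 28.07°
n_0 = (+0.9912, -0.1322)
n_1 = (+0.4297, +0.9030)
n_2 = (-0.8998, +0.4363)
n_3 = (-0.8839, -0.4677)
n_4 = (-0.3668, -0.9303)
n_5 = (+0.3948, -0.9188)
  (0,1): δ = 107.85°  ·
  (0,2): δ = 18.27°  ✓
  (0,3): δ = 35.48°  ·
  (0,4): δ = 76.08°  ·
  (0,5): δ = 120.85°  ·
  (1,2): δ = 90.42°  ·
  (1,3): δ = 36.67°  ·
  (1,4): δ = 3.93°  ✓
  (1,5): δ = 48.70°  ·
  (2,3): δ = 126.25°  ·
  (2,4): δ = 85.65°  ·
  (2,5): δ = 40.88°  ·
  (3,4): δ = 139.40°  ·
  (3,5): δ = 94.63°  ·
  (4,5): δ = 135.23°  ·
antipodal pairs: 2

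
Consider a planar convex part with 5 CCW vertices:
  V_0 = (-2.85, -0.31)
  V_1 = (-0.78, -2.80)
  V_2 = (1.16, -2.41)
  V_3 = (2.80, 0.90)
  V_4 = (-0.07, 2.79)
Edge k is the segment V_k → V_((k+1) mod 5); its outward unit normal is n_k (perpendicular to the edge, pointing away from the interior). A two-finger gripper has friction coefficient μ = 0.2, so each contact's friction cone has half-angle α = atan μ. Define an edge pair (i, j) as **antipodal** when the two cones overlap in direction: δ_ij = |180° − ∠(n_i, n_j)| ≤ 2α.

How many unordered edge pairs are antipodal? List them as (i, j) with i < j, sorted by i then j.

α = atan 0.2 = 11.31°;  2α = 22.62°
n_0 = (-0.7690, -0.6393)
n_1 = (+0.1971, -0.9804)
n_2 = (+0.8960, -0.4440)
n_3 = (+0.5500, +0.8352)
n_4 = (-0.7445, +0.6676)
  (0,1): δ = 118.37°  ·
  (0,2): δ = 66.09°  ·
  (0,3): δ = 16.90°  ✓
  (0,4): δ = 98.38°  ·
  (1,2): δ = 127.72°  ·
  (1,3): δ = 44.73°  ·
  (1,4): δ = 36.75°  ·
  (2,3): δ = 97.01°  ·
  (2,4): δ = 15.53°  ✓
  (3,4): δ = 98.52°  ·
antipodal pairs: 2

count = 2; pairs: (0,3), (2,4)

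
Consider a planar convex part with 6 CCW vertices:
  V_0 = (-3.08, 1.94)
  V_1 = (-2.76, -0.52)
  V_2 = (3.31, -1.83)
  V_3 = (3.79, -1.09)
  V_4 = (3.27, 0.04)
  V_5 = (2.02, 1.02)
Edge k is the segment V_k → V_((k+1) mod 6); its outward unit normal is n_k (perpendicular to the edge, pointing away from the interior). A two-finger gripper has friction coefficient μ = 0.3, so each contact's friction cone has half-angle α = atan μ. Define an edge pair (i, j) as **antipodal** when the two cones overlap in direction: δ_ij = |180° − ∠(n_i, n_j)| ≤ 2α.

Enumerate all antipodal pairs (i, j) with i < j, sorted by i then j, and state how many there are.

α = atan 0.3 = 16.70°;  2α = 33.40°
n_0 = (-0.9916, -0.1290)
n_1 = (-0.2110, -0.9775)
n_2 = (+0.8390, -0.5442)
n_3 = (+0.9084, +0.4180)
n_4 = (+0.6170, +0.7870)
n_5 = (+0.1775, +0.9841)
  (0,1): δ = 109.59°  ·
  (0,2): δ = 40.38°  ·
  (0,3): δ = 17.30°  ✓
  (0,4): δ = 44.49°  ·
  (0,5): δ = 72.36°  ·
  (1,2): δ = 110.79°  ·
  (1,3): δ = 53.11°  ·
  (1,4): δ = 25.92°  ✓
  (1,5): δ = 1.95°  ✓
  (2,3): δ = 122.32°  ·
  (2,4): δ = 95.13°  ·
  (2,5): δ = 67.26°  ·
  (3,4): δ = 152.81°  ·
  (3,5): δ = 124.94°  ·
  (4,5): δ = 152.13°  ·
antipodal pairs: 3

count = 3; pairs: (0,3), (1,4), (1,5)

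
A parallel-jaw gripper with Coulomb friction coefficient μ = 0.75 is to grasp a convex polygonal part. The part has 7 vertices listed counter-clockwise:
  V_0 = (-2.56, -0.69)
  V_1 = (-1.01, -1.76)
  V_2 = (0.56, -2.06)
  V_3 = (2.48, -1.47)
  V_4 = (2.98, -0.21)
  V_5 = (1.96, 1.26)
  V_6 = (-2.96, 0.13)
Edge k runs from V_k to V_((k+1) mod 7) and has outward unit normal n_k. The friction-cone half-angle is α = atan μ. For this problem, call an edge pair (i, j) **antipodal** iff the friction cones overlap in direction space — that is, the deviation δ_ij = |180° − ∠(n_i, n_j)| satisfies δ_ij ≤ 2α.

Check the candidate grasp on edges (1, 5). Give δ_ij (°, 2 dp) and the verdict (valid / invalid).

α = atan 0.75 = 36.87°;  2α = 73.74°
edge 1: e_1 = (+1.57, -0.30);  n_1 = (-0.1877, -0.9822)
edge 5: e_5 = (-4.92, -1.13);  n_5 = (-0.2238, +0.9746)
∠(n_1, n_5) = 156.25°
δ = |180° − 156.25°| = 23.75°
23.75° ≤ 2α = 73.74°  →  valid

δ = 23.75°, valid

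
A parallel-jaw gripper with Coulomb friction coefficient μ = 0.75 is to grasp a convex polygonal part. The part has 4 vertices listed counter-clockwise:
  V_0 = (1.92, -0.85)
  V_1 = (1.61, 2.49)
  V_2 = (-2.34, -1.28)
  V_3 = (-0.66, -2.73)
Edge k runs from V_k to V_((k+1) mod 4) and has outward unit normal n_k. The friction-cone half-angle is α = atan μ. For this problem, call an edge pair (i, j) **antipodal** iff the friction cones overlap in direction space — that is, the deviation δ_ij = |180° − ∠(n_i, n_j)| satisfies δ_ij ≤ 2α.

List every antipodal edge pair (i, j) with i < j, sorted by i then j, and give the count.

count = 3; pairs: (0,1), (0,2), (1,3)

α = atan 0.75 = 36.87°;  2α = 73.74°
n_0 = (+0.9957, +0.0924)
n_1 = (-0.6904, +0.7234)
n_2 = (-0.6534, -0.7570)
n_3 = (+0.5889, -0.8082)
  (0,1): δ = 51.64°  ✓
  (0,2): δ = 43.90°  ✓
  (0,3): δ = 120.78°  ·
  (1,2): δ = 84.46°  ·
  (1,3): δ = 7.58°  ✓
  (2,3): δ = 103.12°  ·
antipodal pairs: 3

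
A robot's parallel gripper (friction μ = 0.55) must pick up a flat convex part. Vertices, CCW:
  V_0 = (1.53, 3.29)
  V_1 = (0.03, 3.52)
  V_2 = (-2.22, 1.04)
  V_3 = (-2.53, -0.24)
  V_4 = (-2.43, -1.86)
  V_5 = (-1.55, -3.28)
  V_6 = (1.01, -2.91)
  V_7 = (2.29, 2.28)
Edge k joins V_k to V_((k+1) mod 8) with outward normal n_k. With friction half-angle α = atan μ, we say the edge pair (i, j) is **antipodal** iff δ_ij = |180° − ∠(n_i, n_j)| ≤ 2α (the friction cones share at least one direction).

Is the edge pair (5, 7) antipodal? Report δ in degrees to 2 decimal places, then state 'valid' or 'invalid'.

α = atan 0.55 = 28.81°;  2α = 57.62°
edge 5: e_5 = (+2.56, +0.37);  n_5 = (+0.1430, -0.9897)
edge 7: e_7 = (-0.76, +1.01);  n_7 = (+0.7990, +0.6013)
∠(n_5, n_7) = 118.74°
δ = |180° − 118.74°| = 61.26°
61.26° > 2α = 57.62°  →  invalid

δ = 61.26°, invalid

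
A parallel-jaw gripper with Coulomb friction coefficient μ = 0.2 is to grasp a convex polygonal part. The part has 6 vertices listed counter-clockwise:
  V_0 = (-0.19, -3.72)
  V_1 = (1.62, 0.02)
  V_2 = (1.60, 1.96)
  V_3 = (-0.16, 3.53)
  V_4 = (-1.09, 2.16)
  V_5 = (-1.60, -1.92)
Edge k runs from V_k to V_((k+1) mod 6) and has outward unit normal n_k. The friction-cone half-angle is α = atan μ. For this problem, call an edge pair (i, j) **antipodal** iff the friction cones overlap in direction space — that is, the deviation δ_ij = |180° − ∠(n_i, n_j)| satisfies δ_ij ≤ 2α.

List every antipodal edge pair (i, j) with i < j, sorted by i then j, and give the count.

count = 4; pairs: (0,3), (0,4), (1,4), (2,5)

α = atan 0.2 = 11.31°;  2α = 22.62°
n_0 = (+0.9001, -0.4356)
n_1 = (+0.9999, +0.0103)
n_2 = (+0.6657, +0.7462)
n_3 = (-0.8274, +0.5616)
n_4 = (-0.9923, +0.1240)
n_5 = (-0.7872, -0.6167)
  (0,1): δ = 153.58°  ·
  (0,2): δ = 105.91°  ·
  (0,3): δ = 8.34°  ✓
  (0,4): δ = 18.70°  ✓
  (0,5): δ = 63.90°  ·
  (1,2): δ = 132.33°  ·
  (1,3): δ = 34.76°  ·
  (1,4): δ = 7.72°  ✓
  (1,5): δ = 37.48°  ·
  (2,3): δ = 82.44°  ·
  (2,4): δ = 55.39°  ·
  (2,5): δ = 10.19°  ✓
  (3,4): δ = 152.96°  ·
  (3,5): δ = 107.76°  ·
  (4,5): δ = 134.80°  ·
antipodal pairs: 4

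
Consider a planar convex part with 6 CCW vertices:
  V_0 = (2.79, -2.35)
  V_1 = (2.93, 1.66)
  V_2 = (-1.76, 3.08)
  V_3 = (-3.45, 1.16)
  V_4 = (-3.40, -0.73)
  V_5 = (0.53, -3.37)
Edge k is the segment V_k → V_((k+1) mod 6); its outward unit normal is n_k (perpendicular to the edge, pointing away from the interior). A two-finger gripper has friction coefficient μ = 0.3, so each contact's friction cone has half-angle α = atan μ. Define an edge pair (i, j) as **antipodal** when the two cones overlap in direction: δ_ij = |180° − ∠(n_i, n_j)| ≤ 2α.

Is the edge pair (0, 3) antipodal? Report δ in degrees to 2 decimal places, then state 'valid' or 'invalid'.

δ = 3.51°, valid

α = atan 0.3 = 16.70°;  2α = 33.40°
edge 0: e_0 = (+0.14, +4.01);  n_0 = (+0.9994, -0.0349)
edge 3: e_3 = (+0.05, -1.89);  n_3 = (-0.9997, -0.0264)
∠(n_0, n_3) = 176.49°
δ = |180° − 176.49°| = 3.51°
3.51° ≤ 2α = 33.40°  →  valid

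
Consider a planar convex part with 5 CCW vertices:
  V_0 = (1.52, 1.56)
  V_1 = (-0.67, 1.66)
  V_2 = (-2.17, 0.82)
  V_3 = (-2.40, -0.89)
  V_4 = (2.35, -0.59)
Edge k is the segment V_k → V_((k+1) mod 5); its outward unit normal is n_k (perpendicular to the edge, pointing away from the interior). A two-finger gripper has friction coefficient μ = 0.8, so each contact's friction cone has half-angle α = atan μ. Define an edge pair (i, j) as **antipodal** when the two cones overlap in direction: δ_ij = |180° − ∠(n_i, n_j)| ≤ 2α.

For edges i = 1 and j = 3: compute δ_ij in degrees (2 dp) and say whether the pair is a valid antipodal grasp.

α = atan 0.8 = 38.66°;  2α = 77.32°
edge 1: e_1 = (-1.50, -0.84);  n_1 = (-0.4886, +0.8725)
edge 3: e_3 = (+4.75, +0.30);  n_3 = (+0.0630, -0.9980)
∠(n_1, n_3) = 154.37°
δ = |180° − 154.37°| = 25.63°
25.63° ≤ 2α = 77.32°  →  valid

δ = 25.63°, valid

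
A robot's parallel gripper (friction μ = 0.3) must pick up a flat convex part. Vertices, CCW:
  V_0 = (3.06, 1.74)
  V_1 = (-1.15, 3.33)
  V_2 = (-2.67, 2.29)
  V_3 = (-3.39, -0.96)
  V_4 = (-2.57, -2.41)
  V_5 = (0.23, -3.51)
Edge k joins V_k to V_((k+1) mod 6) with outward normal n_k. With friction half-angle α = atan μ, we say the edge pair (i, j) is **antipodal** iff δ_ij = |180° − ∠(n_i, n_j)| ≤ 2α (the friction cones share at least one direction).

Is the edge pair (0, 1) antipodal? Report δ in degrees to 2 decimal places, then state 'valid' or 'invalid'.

α = atan 0.3 = 16.70°;  2α = 33.40°
edge 0: e_0 = (-4.21, +1.59);  n_0 = (+0.3533, +0.9355)
edge 1: e_1 = (-1.52, -1.04);  n_1 = (-0.5647, +0.8253)
∠(n_0, n_1) = 55.07°
δ = |180° − 55.07°| = 124.93°
124.93° > 2α = 33.40°  →  invalid

δ = 124.93°, invalid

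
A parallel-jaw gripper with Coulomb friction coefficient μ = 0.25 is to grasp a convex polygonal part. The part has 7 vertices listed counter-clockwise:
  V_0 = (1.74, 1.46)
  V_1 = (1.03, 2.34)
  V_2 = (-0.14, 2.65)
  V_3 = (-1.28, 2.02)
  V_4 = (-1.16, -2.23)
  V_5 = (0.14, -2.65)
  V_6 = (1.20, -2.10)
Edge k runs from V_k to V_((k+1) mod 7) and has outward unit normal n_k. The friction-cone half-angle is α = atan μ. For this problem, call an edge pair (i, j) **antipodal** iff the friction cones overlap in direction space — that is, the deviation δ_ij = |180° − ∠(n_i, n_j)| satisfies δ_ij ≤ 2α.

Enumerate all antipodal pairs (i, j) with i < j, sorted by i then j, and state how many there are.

count = 3; pairs: (1,4), (2,5), (3,6)

α = atan 0.25 = 14.04°;  2α = 28.07°
n_0 = (+0.7783, +0.6279)
n_1 = (+0.2561, +0.9666)
n_2 = (-0.4837, +0.8752)
n_3 = (-0.9996, -0.0282)
n_4 = (-0.3074, -0.9516)
n_5 = (+0.4606, -0.8876)
n_6 = (+0.9887, -0.1500)
  (0,1): δ = 143.74°  ·
  (0,2): δ = 99.97°  ·
  (0,3): δ = 37.28°  ·
  (0,4): δ = 33.20°  ·
  (0,5): δ = 78.53°  ·
  (0,6): δ = 132.48°  ·
  (1,2): δ = 136.23°  ·
  (1,3): δ = 73.54°  ·
  (1,4): δ = 3.06°  ✓
  (1,5): δ = 42.26°  ·
  (1,6): δ = 96.21°  ·
  (2,3): δ = 117.31°  ·
  (2,4): δ = 46.83°  ·
  (2,5): δ = 1.50°  ✓
  (2,6): δ = 52.45°  ·
  (3,4): δ = 109.52°  ·
  (3,5): δ = 64.19°  ·
  (3,6): δ = 10.24°  ✓
  (4,5): δ = 134.67°  ·
  (4,6): δ = 80.72°  ·
  (5,6): δ = 126.05°  ·
antipodal pairs: 3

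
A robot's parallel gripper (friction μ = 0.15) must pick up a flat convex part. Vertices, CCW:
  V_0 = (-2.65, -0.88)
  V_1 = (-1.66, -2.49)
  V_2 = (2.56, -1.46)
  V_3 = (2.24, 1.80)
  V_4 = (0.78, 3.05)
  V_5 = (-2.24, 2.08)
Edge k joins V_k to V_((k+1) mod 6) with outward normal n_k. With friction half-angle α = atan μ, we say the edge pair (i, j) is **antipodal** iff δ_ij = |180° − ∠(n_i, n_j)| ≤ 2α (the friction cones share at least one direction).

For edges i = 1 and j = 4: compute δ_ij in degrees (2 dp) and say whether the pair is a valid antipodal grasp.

δ = 4.09°, valid

α = atan 0.15 = 8.53°;  2α = 17.06°
edge 1: e_1 = (+4.22, +1.03);  n_1 = (+0.2371, -0.9715)
edge 4: e_4 = (-3.02, -0.97);  n_4 = (-0.3058, +0.9521)
∠(n_1, n_4) = 175.91°
δ = |180° − 175.91°| = 4.09°
4.09° ≤ 2α = 17.06°  →  valid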